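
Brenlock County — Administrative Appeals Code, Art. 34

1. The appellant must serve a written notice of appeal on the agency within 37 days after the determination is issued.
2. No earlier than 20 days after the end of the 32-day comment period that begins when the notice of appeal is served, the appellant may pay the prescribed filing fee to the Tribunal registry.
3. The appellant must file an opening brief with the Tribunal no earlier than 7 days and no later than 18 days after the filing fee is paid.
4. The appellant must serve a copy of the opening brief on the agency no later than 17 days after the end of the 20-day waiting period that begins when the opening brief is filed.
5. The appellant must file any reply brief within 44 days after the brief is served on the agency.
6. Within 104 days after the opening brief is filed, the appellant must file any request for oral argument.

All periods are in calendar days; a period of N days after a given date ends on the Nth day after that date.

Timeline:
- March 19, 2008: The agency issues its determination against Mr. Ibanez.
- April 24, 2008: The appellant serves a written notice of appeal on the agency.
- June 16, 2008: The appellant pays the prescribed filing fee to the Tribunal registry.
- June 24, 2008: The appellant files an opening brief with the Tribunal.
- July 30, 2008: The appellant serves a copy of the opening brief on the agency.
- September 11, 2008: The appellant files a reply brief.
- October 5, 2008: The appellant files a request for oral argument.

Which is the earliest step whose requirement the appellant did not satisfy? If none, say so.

Step 1 — counting 37 days from March 19, 2008 (when the determination is issued) gives a deadline of April 25, 2008; April 24, 2008 is within that limit.
Step 2 — must wait 20 days from May 26, 2008 (end of the 32-day comment period, which began when the notice of appeal is served on April 24, 2008), so not before June 15, 2008; done June 16, 2008, after the minimum wait.
Step 3 — 7 and 18 days from June 16, 2008 (when the filing fee is paid) are June 23, 2008 and July 4, 2008 respectively; done June 24, 2008, which is between those dates.
Step 4 — counting 17 days from July 14, 2008 (end of the 20-day waiting period, which began when the opening brief is filed on June 24, 2008) gives a deadline of July 31, 2008; completed July 30, 2008, before the deadline.
Step 5 — counting 44 days from July 30, 2008 (when the brief is served on the agency) gives a deadline of September 12, 2008; done September 11, 2008 — timely.
Step 6 — counting 104 days from June 24, 2008 (when the opening brief is filed) gives a deadline of October 6, 2008; completed October 5, 2008, before the deadline.

None — every step was satisfied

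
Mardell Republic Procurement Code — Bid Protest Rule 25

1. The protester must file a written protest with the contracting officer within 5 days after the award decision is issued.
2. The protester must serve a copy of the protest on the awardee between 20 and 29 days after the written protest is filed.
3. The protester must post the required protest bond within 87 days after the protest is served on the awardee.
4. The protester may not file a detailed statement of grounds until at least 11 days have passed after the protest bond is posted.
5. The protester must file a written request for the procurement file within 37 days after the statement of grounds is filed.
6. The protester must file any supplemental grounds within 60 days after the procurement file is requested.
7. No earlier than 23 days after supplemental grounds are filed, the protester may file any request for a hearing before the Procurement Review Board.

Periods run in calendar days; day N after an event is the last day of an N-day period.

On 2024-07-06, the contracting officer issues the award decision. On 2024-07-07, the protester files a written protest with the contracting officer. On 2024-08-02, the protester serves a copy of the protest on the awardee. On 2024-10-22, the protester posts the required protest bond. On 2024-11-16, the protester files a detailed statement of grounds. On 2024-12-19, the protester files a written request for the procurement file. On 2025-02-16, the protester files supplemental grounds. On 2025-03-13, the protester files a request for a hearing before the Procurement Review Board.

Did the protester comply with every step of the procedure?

Yes

(1) due by 2024-07-06 + 5 days = 2024-07-11; completed 2024-07-07, before the deadline.
(2) the permitted window runs from 2024-07-07 + 20 = 2024-07-27 to 2024-07-07 + 29 = 2024-08-05; done 2024-08-02, which is between those dates.
(3) due by 2024-08-02 + 87 days = 2024-10-28; done 2024-10-22 — timely.
(4) permitted from 2024-10-22 + 11 days = 2024-11-02 onward; done 2024-11-16 — permitted.
(5) due by 2024-11-16 + 37 days = 2024-12-23; 2024-12-19 is within that limit.
(6) due by 2024-12-19 + 60 days = 2025-02-17; done 2025-02-16 — timely.
(7) permitted from 2025-02-16 + 23 days = 2025-03-11 onward; done 2025-03-13 — permitted.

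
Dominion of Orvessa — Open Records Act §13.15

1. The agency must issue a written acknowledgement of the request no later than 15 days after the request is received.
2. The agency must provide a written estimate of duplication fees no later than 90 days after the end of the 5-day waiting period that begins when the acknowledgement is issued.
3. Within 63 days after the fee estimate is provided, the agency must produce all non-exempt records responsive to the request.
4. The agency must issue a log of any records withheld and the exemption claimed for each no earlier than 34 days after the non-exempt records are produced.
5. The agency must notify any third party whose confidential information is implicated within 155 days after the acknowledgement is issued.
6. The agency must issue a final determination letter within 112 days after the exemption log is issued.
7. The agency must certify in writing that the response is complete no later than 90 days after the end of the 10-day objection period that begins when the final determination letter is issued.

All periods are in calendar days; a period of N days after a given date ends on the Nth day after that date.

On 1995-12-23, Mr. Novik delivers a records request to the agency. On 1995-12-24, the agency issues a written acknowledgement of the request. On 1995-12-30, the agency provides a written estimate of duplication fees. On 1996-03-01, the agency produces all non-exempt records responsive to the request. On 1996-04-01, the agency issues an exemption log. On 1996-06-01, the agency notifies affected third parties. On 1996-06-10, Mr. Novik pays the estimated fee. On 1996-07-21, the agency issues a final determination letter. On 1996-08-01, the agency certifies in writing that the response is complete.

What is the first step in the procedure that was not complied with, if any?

Step 1: 15 days after 1995-12-23 (when the request is received) is 1996-01-07; 1995-12-24 is within that limit.
Step 2: 90 days after 1995-12-29 (end of the 5-day waiting period, which began when the acknowledgement is issued on 1995-12-24) is 1996-03-28; done 1995-12-30 — timely.
Step 3: 63 days after 1995-12-30 (when the fee estimate is provided) is 1996-03-02; done 1996-03-01 — timely.
Step 4: the earliest permitted date is 34 days after 1996-03-01 (when the non-exempt records are produced), i.e. 1996-04-04; done 1996-04-01 — 3 days too early.
Later steps need not be reached.

Step 4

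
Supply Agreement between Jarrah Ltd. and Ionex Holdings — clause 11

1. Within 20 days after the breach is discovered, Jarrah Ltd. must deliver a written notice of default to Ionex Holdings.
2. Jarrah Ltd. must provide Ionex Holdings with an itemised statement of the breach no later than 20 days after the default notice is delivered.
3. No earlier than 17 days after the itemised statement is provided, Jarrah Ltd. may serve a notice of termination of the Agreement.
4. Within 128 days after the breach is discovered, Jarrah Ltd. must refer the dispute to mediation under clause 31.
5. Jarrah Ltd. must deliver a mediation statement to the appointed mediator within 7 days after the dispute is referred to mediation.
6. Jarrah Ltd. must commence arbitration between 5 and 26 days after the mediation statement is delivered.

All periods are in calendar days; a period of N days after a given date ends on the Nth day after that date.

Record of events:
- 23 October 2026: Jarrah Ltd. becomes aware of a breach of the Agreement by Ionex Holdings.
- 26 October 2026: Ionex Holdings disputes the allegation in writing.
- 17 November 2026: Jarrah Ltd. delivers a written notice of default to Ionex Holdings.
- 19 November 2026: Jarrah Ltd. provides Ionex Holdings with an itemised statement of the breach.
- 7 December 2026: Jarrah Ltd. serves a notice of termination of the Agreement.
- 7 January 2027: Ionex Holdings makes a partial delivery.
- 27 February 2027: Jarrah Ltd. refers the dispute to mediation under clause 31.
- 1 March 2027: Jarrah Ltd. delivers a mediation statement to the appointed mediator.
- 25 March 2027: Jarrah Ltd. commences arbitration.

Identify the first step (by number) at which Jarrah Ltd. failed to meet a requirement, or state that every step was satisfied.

Step 1 — counting 20 days from 23 October 2026 (when the breach is discovered) gives a deadline of 12 November 2026; not done until 17 November 2026, 5 days after the deadline.
Later steps need not be reached.

Step 1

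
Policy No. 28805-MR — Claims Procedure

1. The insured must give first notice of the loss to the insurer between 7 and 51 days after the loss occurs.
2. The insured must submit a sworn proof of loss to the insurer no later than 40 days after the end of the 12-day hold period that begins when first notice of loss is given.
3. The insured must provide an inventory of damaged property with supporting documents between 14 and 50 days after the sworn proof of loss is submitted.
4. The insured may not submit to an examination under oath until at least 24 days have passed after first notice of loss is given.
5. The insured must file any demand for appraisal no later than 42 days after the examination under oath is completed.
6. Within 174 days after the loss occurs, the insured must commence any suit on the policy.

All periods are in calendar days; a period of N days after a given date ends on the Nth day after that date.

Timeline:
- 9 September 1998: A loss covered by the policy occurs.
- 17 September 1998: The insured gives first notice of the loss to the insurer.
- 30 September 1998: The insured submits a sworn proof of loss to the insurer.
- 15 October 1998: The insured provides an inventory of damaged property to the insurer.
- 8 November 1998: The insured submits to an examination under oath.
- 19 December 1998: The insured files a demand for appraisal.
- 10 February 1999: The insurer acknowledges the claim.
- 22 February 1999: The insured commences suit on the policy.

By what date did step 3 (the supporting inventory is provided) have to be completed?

Step 3 runs from 30 September 1998, when the sworn proof of loss is submitted. The window is 14–50 days after 30 September 1998; it closes on 19 November 1998.

19 November 1998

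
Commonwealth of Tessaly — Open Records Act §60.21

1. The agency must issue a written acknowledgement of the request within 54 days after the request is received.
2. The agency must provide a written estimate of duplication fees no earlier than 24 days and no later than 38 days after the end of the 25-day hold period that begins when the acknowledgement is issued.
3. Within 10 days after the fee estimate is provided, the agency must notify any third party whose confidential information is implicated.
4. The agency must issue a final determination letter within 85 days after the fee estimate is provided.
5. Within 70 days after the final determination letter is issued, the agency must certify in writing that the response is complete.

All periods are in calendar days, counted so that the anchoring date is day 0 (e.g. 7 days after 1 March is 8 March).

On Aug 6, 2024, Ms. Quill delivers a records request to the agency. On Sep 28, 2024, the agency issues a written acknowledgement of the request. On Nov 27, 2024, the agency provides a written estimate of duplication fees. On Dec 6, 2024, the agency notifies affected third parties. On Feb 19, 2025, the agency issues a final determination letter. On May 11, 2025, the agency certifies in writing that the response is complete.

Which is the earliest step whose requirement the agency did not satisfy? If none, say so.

Step 1: 54 days after Aug 6, 2024 (when the request is received) is Sep 29, 2024; Sep 28, 2024 is within that limit.
Step 2: the window is 24–38 days after Oct 23, 2024 (end of the 25-day hold period, which began when the acknowledgement is issued on Sep 28, 2024), so Nov 16, 2024 through Nov 30, 2024; done Nov 27, 2024 — within the window.
Step 3: 10 days after Nov 27, 2024 (when the fee estimate is provided) is Dec 7, 2024; done Dec 6, 2024 — timely.
Step 4: 85 days after Nov 27, 2024 (when the fee estimate is provided) is Feb 20, 2025; completed Feb 19, 2025, before the deadline.
Step 5: 70 days after Feb 19, 2025 (when the final determination letter is issued) is Apr 30, 2025; done May 11, 2025 — 11 days late.
No need to go further; step 5 was not satisfied.

Step 5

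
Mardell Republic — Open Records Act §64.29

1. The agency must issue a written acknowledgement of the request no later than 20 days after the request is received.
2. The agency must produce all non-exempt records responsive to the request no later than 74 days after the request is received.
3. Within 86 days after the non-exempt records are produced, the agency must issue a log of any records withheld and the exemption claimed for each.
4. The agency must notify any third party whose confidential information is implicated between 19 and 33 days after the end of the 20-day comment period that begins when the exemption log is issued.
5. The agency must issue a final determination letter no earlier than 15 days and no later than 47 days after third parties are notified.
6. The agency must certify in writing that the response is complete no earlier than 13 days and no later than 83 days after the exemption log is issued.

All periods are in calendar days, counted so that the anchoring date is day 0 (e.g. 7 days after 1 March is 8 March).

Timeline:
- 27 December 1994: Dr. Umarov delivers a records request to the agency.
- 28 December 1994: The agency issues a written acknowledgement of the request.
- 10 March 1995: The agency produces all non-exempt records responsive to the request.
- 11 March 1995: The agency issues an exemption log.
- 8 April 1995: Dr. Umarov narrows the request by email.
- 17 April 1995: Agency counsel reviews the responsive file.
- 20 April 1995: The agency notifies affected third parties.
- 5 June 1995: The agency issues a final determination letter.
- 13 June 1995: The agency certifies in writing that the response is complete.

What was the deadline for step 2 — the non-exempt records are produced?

Step 2 runs from 27 December 1994, when the request is received. 74 days after 27 December 1994 is 11 March 1995.

11 March 1995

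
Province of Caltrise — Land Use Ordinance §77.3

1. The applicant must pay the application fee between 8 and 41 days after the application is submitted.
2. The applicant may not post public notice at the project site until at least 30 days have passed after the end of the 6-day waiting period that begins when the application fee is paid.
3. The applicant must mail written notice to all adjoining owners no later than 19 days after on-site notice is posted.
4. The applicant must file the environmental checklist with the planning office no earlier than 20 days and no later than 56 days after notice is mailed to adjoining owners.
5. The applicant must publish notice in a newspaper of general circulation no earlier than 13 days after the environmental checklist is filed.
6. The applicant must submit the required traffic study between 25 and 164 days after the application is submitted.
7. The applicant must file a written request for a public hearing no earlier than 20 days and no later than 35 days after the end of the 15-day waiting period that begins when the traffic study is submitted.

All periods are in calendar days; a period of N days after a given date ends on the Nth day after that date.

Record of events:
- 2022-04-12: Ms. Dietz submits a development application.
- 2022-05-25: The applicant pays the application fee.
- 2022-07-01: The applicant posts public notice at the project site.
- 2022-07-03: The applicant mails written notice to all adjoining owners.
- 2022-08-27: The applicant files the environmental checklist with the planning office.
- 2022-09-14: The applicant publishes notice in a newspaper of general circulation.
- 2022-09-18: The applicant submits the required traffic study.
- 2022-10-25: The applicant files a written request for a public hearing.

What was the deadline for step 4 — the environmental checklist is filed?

Step 4 runs from 2022-07-03, when notice is mailed to adjoining owners. The window is 20–56 days after 2022-07-03; it closes on 2022-08-28.

2022-08-28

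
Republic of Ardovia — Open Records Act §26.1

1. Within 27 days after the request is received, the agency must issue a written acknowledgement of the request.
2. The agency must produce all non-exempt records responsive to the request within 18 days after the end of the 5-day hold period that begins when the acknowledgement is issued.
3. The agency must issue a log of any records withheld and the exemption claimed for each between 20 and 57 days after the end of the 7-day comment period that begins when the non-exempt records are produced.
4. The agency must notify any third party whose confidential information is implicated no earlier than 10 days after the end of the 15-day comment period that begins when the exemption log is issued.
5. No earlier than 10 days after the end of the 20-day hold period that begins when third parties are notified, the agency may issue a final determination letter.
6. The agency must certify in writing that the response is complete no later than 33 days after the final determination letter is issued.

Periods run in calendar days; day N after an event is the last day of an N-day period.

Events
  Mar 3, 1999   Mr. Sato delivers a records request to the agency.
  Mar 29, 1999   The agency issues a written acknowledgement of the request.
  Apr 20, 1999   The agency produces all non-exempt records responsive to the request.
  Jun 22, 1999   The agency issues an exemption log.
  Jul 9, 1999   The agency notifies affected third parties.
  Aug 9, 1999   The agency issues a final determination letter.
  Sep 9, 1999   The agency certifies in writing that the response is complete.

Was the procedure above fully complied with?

(1) due by Mar 3, 1999 + 27 days = Mar 30, 1999; done Mar 29, 1999 — timely.
(2) due by Apr 3, 1999 + 18 days = Apr 21, 1999; done Apr 20, 1999 — timely.
(3) the permitted window runs from Apr 27, 1999 + 20 = May 17, 1999 to Apr 27, 1999 + 57 = Jun 23, 1999; done Jun 22, 1999 — within the window.
(4) permitted from Jul 7, 1999 + 10 days = Jul 17, 1999 onward; acted on Jul 9, 1999, 8 days prematurely.

No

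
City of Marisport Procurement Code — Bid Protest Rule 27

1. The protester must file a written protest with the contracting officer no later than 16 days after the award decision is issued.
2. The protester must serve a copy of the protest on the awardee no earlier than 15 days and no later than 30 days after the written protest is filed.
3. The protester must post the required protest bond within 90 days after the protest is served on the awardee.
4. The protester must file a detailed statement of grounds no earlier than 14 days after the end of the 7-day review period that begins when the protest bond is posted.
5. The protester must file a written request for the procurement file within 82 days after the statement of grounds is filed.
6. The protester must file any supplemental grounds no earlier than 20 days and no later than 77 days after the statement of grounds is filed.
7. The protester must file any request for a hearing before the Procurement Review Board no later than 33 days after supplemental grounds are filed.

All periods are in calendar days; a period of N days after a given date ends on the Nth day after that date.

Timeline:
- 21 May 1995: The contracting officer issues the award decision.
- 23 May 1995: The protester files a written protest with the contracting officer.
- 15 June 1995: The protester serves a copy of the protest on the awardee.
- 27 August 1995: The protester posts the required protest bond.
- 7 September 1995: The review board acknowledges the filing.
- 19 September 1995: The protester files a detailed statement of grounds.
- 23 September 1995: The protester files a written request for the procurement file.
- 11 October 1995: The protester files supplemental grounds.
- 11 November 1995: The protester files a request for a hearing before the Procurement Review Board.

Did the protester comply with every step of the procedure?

Yes

(1) due by 21 May 1995 + 16 days = 6 June 1995; completed 23 May 1995, before the deadline.
(2) the permitted window runs from 23 May 1995 + 15 = 7 June 1995 to 23 May 1995 + 30 = 22 June 1995; done 15 June 1995 — within the window.
(3) due by 15 June 1995 + 90 days = 13 September 1995; done 27 August 1995 — timely.
(4) permitted from 3 September 1995 + 14 days = 17 September 1995 onward; done 19 September 1995, after the minimum wait.
(5) due by 19 September 1995 + 82 days = 10 December 1995; 23 September 1995 is within that limit.
(6) the permitted window runs from 19 September 1995 + 20 = 9 October 1995 to 19 September 1995 + 77 = 5 December 1995; done 11 October 1995, which is between those dates.
(7) due by 11 October 1995 + 33 days = 13 November 1995; done 11 November 1995 — timely.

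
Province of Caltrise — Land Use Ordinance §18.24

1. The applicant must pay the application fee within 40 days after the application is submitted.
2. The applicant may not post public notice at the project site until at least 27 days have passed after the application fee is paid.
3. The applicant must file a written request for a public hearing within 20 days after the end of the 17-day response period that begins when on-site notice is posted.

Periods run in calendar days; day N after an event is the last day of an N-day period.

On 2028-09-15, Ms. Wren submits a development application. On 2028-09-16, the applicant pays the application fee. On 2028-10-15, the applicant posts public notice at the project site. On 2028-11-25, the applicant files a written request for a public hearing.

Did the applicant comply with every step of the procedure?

Step 1: 40 days after 2028-09-15 (when the application is submitted) is 2028-10-25; 2028-09-16 is within that limit.
Step 2: the earliest permitted date is 27 days after 2028-09-16 (when the application fee is paid), i.e. 2028-10-13; 2028-10-15 is on or after that date.
Step 3: 20 days after 2028-11-01 (end of the 17-day response period, which began when on-site notice is posted on 2028-10-15) is 2028-11-21; done 2028-11-25 — 4 days late.
The analysis stops there.

No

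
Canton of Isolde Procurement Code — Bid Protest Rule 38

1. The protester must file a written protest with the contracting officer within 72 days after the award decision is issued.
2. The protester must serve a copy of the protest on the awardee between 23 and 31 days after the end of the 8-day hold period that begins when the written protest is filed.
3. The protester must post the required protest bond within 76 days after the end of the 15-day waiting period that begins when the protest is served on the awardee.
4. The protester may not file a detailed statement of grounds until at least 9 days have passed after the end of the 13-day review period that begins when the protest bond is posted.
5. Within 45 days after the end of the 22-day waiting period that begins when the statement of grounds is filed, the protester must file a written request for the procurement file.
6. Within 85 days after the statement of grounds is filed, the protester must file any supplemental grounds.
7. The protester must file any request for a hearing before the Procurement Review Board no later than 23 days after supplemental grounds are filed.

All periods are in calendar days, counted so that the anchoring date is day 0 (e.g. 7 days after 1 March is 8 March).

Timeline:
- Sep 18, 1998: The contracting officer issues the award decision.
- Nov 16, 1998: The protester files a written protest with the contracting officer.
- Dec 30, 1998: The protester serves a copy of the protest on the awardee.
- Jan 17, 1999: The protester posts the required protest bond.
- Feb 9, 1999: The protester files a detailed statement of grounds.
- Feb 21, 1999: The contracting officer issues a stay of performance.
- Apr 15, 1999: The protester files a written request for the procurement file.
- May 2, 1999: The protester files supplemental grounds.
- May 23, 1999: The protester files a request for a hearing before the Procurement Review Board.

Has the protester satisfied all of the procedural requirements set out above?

No

Step 1: 72 days after Sep 18, 1998 (when the award decision is issued) is Nov 29, 1998; done Nov 16, 1998 — timely.
Step 2: the window is 23–31 days after Nov 24, 1998 (end of the 8-day hold period, which began when the written protest is filed on Nov 16, 1998), so Dec 17, 1998 through Dec 25, 1998; Dec 30, 1998 is 5 days past the end of the window.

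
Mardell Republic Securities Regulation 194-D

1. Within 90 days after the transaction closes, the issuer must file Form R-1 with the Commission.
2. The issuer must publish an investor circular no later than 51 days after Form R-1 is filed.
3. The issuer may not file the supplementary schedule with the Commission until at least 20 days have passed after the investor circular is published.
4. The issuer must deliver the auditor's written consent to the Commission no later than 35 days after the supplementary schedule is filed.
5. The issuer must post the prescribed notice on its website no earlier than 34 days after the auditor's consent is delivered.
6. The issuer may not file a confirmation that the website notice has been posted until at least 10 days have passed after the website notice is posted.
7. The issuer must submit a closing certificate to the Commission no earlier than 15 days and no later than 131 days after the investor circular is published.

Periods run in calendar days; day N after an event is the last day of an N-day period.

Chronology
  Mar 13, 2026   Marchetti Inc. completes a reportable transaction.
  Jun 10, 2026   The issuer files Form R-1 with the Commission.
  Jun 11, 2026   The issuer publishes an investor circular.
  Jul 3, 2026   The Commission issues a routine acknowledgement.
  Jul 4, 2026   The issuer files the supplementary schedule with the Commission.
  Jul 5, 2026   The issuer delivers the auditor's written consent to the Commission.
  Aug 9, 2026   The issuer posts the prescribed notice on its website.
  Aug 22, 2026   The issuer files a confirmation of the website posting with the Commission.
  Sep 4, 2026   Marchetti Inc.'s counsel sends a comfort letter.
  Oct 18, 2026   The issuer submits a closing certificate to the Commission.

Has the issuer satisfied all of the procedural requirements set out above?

Yes

Step 1 — counting 90 days from Mar 13, 2026 (when the transaction closes) gives a deadline of Jun 11, 2026; Jun 10, 2026 is within that limit.
Step 2 — counting 51 days from Jun 10, 2026 (when Form R-1 is filed) gives a deadline of Jul 31, 2026; Jun 11, 2026 is within that limit.
Step 3 — must wait 20 days from Jun 11, 2026 (when the investor circular is published), so not before Jul 1, 2026; Jul 4, 2026 is on or after that date.
Step 4 — counting 35 days from Jul 4, 2026 (when the supplementary schedule is filed) gives a deadline of Aug 8, 2026; Jul 5, 2026 is within that limit.
Step 5 — must wait 34 days from Jul 5, 2026 (when the auditor's consent is delivered), so not before Aug 8, 2026; done Aug 9, 2026, after the minimum wait.
Step 6 — must wait 10 days from Aug 9, 2026 (when the website notice is posted), so not before Aug 19, 2026; Aug 22, 2026 is on or after that date.
Step 7 — 15 and 131 days from Jun 11, 2026 (when the investor circular is published) are Jun 26, 2026 and Oct 20, 2026 respectively; Oct 18, 2026 falls inside that range.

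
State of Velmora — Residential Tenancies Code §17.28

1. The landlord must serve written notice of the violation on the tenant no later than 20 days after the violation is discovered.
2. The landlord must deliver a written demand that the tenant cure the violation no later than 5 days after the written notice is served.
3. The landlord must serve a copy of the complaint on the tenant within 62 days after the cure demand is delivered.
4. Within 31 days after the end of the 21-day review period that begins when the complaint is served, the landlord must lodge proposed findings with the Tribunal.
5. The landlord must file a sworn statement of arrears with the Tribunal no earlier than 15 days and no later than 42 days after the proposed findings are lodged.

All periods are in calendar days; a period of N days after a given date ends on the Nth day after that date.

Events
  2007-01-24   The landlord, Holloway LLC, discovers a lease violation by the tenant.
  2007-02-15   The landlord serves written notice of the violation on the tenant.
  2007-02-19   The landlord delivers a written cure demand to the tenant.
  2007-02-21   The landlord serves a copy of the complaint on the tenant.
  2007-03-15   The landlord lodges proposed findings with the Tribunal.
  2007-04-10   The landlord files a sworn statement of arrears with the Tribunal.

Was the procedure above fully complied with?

No

(1) due by 2007-01-24 + 20 days = 2007-02-13; not done until 2007-02-15, 2 days after the deadline.
The analysis stops there.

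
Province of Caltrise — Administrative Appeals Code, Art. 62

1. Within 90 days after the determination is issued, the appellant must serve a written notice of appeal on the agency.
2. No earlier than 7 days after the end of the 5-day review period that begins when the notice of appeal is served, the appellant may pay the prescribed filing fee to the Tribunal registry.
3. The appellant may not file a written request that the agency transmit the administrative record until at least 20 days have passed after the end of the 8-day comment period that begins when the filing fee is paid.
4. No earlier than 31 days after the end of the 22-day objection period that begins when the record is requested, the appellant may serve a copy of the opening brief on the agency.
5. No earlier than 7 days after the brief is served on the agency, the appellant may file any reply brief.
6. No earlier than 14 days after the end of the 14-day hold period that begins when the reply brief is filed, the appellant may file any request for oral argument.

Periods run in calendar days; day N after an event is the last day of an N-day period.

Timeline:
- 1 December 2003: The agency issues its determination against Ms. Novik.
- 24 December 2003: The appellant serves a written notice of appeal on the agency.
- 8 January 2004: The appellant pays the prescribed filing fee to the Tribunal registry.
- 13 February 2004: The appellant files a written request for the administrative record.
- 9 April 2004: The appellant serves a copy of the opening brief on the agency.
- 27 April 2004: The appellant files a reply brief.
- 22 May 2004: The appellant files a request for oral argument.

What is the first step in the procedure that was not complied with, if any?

Step 6

(1) due by 1 December 2003 + 90 days = 29 February 2004; 24 December 2003 is within that limit.
(2) permitted from 29 December 2003 + 7 days = 5 January 2004 onward; done 8 January 2004, after the minimum wait.
(3) permitted from 16 January 2004 + 20 days = 5 February 2004 onward; done 13 February 2004 — permitted.
(4) permitted from 6 March 2004 + 31 days = 6 April 2004 onward; 9 April 2004 is on or after that date.
(5) permitted from 9 April 2004 + 7 days = 16 April 2004 onward; 27 April 2004 is on or after that date.
(6) permitted from 11 May 2004 + 14 days = 25 May 2004 onward; done 22 May 2004 — 3 days too early.
Later steps need not be reached.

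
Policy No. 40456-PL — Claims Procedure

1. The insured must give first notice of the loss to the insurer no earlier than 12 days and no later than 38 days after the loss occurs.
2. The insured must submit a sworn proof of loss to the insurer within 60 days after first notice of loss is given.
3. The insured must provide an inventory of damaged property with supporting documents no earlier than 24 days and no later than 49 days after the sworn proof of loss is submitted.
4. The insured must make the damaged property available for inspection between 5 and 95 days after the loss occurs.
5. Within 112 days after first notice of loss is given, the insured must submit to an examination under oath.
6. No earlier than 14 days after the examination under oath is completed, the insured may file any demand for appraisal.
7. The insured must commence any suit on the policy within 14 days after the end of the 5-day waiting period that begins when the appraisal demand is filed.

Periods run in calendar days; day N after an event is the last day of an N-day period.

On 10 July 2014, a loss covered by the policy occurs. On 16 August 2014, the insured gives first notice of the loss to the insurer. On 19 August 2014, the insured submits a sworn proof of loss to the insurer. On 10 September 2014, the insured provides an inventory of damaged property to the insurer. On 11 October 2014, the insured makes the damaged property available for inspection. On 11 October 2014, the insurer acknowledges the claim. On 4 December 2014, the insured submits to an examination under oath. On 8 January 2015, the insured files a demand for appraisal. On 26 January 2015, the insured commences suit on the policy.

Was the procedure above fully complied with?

No

Step 1 — 12 and 38 days from 10 July 2014 (when the loss occurs) are 22 July 2014 and 17 August 2014 respectively; done 16 August 2014 — within the window.
Step 2 — counting 60 days from 16 August 2014 (when first notice of loss is given) gives a deadline of 15 October 2014; completed 19 August 2014, before the deadline.
Step 3 — 24 and 49 days from 19 August 2014 (when the sworn proof of loss is submitted) are 12 September 2014 and 7 October 2014 respectively; 10 September 2014 is 2 days too early.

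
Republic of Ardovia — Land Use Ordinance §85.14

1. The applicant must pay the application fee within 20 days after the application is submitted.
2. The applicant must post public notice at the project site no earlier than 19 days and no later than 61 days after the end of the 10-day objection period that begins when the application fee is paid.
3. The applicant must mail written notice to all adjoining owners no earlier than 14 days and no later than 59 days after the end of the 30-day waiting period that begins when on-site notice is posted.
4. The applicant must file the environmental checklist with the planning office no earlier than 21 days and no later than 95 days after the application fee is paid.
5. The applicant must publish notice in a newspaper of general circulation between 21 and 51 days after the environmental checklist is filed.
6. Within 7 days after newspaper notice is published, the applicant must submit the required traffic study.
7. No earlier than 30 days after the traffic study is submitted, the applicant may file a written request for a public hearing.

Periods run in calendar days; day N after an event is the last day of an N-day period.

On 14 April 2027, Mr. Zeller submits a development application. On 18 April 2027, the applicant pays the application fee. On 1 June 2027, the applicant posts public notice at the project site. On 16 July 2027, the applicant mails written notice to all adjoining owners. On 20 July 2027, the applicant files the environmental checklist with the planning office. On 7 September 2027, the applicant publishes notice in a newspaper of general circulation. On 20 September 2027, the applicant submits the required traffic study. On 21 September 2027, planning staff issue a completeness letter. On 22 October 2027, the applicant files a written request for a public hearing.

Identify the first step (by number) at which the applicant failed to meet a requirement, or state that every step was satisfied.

Step 1: 20 days after 14 April 2027 (when the application is submitted) is 4 May 2027; done 18 April 2027 — timely.
Step 2: the window is 19–61 days after 28 April 2027 (end of the 10-day objection period, which began when the application fee is paid on 18 April 2027), so 17 May 2027 through 28 June 2027; done 1 June 2027, which is between those dates.
Step 3: the window is 14–59 days after 1 July 2027 (end of the 30-day waiting period, which began when on-site notice is posted on 1 June 2027), so 15 July 2027 through 29 August 2027; done 16 July 2027, which is between those dates.
Step 4: the window is 21–95 days after 18 April 2027 (when the application fee is paid), so 9 May 2027 through 22 July 2027; done 20 July 2027 — within the window.
Step 5: the window is 21–51 days after 20 July 2027 (when the environmental checklist is filed), so 10 August 2027 through 9 September 2027; 7 September 2027 falls inside that range.
Step 6: 7 days after 7 September 2027 (when newspaper notice is published) is 14 September 2027; not done until 20 September 2027, 6 days after the deadline.
The analysis stops there.

Step 6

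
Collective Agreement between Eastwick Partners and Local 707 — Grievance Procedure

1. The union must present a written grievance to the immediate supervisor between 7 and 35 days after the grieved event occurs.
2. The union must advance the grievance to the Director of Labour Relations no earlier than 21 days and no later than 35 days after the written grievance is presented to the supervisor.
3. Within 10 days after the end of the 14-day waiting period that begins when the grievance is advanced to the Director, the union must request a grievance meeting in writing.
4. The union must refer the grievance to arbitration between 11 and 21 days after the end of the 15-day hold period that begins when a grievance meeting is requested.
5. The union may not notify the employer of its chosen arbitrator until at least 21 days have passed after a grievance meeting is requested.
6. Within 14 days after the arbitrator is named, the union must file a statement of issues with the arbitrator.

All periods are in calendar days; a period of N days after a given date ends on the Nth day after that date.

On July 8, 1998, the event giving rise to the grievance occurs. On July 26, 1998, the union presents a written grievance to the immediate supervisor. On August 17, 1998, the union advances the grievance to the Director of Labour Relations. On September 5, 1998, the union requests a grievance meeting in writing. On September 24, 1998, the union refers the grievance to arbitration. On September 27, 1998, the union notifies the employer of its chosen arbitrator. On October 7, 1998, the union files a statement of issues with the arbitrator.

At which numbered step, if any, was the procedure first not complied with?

Step 1 — 7 and 35 days from July 8, 1998 (when the grieved event occurs) are July 15, 1998 and August 12, 1998 respectively; July 26, 1998 falls inside that range.
Step 2 — 21 and 35 days from July 26, 1998 (when the written grievance is presented to the supervisor) are August 16, 1998 and August 30, 1998 respectively; done August 17, 1998 — within the window.
Step 3 — counting 10 days from August 31, 1998 (end of the 14-day waiting period, which began when the grievance is advanced to the Director on August 17, 1998) gives a deadline of September 10, 1998; done September 5, 1998 — timely.
Step 4 — 11 and 21 days from September 20, 1998 (end of the 15-day hold period, which began when a grievance meeting is requested on September 5, 1998) are October 1, 1998 and October 11, 1998 respectively; September 24, 1998 is 7 days too early.
The analysis stops there.

Step 4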